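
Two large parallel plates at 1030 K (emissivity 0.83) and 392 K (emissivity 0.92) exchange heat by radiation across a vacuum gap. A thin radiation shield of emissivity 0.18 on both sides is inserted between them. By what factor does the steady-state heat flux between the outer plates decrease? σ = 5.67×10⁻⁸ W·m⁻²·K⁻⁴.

Without shield: q₀ = σΔ(T⁴)/(1/ε₁+1/ε₂−1) with denominator 1.292.
With shield the two gaps are in series; the resistances add: (1/ε₁+1/ε_s−1)+(1/ε_s+1/ε₂−1) = 5.760+5.643 = 11.40.
Heat-flux ratio q₀/q = 11.40/1.292.

factor ≈ 8.83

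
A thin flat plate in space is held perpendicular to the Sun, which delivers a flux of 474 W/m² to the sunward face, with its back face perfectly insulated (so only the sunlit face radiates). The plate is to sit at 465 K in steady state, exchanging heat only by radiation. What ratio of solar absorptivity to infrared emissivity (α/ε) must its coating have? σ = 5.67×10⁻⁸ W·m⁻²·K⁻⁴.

α/ε ≈ 5.59

Balance: αS·A = εσ·1A·T⁴ ⇒ α/ε = σT⁴/S.
α/ε = 5.67×10⁻⁸·(465)⁴/474 = 5.67×10⁻⁸·4.675×10¹⁰/474.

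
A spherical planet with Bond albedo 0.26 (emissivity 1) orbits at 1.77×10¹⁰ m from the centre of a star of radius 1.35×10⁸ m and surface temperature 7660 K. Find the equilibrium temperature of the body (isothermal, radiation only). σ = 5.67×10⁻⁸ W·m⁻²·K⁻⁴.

T ≈ 439 K

The star's surface emits σT_*⁴; at distance d the flux is S = σT_*⁴(R_*/d)².
S = 5.67×10⁻⁸·(7660)⁴·(1.35×10⁸/1.77×10¹⁰)² = 11360 W/m².
For an isothermal sphere T⁴ = (1−a)S/(4σ) = 3.705×10¹⁰ K⁴.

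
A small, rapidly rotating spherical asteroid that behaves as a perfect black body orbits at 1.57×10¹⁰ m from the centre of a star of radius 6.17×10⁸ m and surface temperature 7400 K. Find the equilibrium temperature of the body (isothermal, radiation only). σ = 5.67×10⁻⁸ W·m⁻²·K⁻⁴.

T ≈ 1040 K

The star's surface emits σT_*⁴; at distance d the flux is S = σT_*⁴(R_*/d)².
S = 5.67×10⁻⁸·(7400)⁴·(6.17×10⁸/1.57×10¹⁰)² = 2.626×10⁵ W/m².
For an isothermal sphere T⁴ = (1−a)S/(4σ) = 1.158×10¹² K⁴.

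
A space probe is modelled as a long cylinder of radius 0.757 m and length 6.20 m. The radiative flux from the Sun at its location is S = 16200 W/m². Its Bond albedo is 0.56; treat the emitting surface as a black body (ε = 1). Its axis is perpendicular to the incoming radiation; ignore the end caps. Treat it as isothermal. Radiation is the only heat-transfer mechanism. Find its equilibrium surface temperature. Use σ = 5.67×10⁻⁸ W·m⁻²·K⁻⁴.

T ≈ 447 K

At equilibrium, absorbed power = emitted power.
Absorbing cross-section = 2rL = 9.387 m²; emitting surface = 2πrL = 29.49 m² (ratio π).
(1−a)S·A_cross = εσ·A_surf·T⁴  ⇒  T⁴ = (1−a)S/(πσ).
T⁴ = 0.440·16200/(π·5.67×10⁻⁸) = 4.002×10¹⁰ K⁴.
T = (4.002×10¹⁰)^(1/4).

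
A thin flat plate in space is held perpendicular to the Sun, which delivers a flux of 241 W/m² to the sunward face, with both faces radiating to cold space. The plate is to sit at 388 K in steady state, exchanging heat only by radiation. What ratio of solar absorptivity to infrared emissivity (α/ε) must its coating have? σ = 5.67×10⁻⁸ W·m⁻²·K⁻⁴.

α/ε ≈ 10.7

Balance: αS·A = εσ·2A·T⁴ ⇒ α/ε = 2σT⁴/S.
α/ε = 2·5.67×10⁻⁸·(388)⁴/241 = 2·5.67×10⁻⁸·2.266×10¹⁰/241.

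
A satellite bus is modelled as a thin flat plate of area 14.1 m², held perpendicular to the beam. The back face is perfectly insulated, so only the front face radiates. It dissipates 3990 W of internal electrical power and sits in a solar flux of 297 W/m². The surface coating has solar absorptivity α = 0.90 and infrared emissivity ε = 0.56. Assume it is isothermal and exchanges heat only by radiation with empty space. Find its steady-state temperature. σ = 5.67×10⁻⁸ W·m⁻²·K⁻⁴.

At steady state, absorbed solar power + internal power = radiated power.
Absorbed: α·S·A_cross = 0.90·297·14.10 = 3769 W (cross-section A).
Total input = 3769 + 3990 = 7759 W.
Radiated: εσ·A_surf·T⁴ with A_surf = A = 14.10 m².
T⁴ = 7759/(0.56·5.67×10⁻⁸·14.10) = 1.733×10¹⁰ K⁴.

T ≈ 363 K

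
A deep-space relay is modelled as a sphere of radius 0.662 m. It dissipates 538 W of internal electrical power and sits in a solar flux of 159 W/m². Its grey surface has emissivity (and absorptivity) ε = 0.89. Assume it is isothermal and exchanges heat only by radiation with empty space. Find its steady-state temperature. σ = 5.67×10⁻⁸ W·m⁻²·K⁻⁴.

At steady state, absorbed solar power + internal power = radiated power.
Absorbed: α·S·A_cross = 0.89·159·1.377 = 194.8 W (cross-section πr²).
Total input = 194.8 + 538 = 732.8 W.
Radiated: εσ·A_surf·T⁴ with A_surf = 4πr² = 5.507 m².
T⁴ = 732.8/(0.89·5.67×10⁻⁸·5.507) = 2.637×10⁹ K⁴.

T ≈ 227 K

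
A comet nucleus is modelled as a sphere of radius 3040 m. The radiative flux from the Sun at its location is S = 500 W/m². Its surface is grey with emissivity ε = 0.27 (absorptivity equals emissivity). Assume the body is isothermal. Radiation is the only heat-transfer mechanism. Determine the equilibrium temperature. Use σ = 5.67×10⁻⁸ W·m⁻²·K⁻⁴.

At equilibrium, absorbed power = emitted power.
Absorbing cross-section = πr² = 2.903×10⁷ m²; emitting surface = 4πr² = 1.161×10⁸ m² (ratio 4).
εS·A_cross = εσ·A_surf·T⁴  ⇒  T⁴ = S/(4σ)   (ε cancels).
T⁴ = 500/(4·5.67×10⁻⁸) = 2.205×10⁹ K⁴.
T = (2.205×10⁹)^(1/4).

T ≈ 217 K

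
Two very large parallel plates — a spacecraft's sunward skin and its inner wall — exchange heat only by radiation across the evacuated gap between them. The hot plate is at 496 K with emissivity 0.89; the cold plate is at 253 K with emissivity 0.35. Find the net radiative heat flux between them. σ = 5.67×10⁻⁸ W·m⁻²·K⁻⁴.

For two infinite grey parallel plates, q = σ(T₁⁴ − T₂⁴)/(1/ε₁ + 1/ε₂ − 1).
T₁⁴ − T₂⁴ = 6.052×10¹⁰ − 4.097×10⁹ = 5.643×10¹⁰ K⁴.
1/ε₁ + 1/ε₂ − 1 = 1.124 + 2.857 − 1 = 2.981.
q = 5.67×10⁻⁸ × 5.643×10¹⁰ / 2.981.

q ≈ 1070 W/m²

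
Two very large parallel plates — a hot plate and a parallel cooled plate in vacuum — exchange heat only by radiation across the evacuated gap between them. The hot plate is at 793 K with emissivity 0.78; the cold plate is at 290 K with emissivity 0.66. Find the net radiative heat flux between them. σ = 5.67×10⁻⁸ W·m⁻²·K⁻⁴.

q ≈ 12300 W/m²

For two infinite grey parallel plates, q = σ(T₁⁴ − T₂⁴)/(1/ε₁ + 1/ε₂ − 1).
T₁⁴ − T₂⁴ = 3.955×10¹¹ − 7.073×10⁹ = 3.884×10¹¹ K⁴.
1/ε₁ + 1/ε₂ − 1 = 1.282 + 1.515 − 1 = 1.797.
q = 5.67×10⁻⁸ × 3.884×10¹¹ / 1.797.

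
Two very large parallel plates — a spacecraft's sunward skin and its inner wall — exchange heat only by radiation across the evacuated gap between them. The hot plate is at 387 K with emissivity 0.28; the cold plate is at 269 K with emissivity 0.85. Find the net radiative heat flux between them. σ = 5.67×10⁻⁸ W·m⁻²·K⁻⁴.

q ≈ 260 W/m²

For two infinite grey parallel plates, q = σ(T₁⁴ − T₂⁴)/(1/ε₁ + 1/ε₂ − 1).
T₁⁴ − T₂⁴ = 2.243×10¹⁰ − 5.236×10⁹ = 1.719×10¹⁰ K⁴.
1/ε₁ + 1/ε₂ − 1 = 3.571 + 1.176 − 1 = 3.748.
q = 5.67×10⁻⁸ × 1.719×10¹⁰ / 3.748.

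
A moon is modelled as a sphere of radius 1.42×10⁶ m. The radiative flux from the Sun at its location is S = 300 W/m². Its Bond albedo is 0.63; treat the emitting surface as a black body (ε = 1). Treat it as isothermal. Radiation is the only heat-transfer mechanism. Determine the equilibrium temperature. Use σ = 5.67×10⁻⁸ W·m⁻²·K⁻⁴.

At equilibrium, absorbed power = emitted power.
Absorbing cross-section = πr² = 6.335×10¹² m²; emitting surface = 4πr² = 2.534×10¹³ m² (ratio 4).
(1−a)S·A_cross = εσ·A_surf·T⁴  ⇒  T⁴ = (1−a)S/(4σ).
T⁴ = 0.370·300/(4·5.67×10⁻⁸) = 4.894×10⁸ K⁴.
T = (4.894×10⁸)^(1/4).

T ≈ 149 K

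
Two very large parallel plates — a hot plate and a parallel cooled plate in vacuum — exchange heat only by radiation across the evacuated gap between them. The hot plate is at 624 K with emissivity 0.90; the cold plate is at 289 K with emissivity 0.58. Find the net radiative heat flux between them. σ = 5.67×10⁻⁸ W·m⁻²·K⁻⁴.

For two infinite grey parallel plates, q = σ(T₁⁴ − T₂⁴)/(1/ε₁ + 1/ε₂ − 1).
T₁⁴ − T₂⁴ = 1.516×10¹¹ − 6.976×10⁹ = 1.446×10¹¹ K⁴.
1/ε₁ + 1/ε₂ − 1 = 1.111 + 1.724 − 1 = 1.835.
q = 5.67×10⁻⁸ × 1.446×10¹¹ / 1.835.

q ≈ 4470 W/m²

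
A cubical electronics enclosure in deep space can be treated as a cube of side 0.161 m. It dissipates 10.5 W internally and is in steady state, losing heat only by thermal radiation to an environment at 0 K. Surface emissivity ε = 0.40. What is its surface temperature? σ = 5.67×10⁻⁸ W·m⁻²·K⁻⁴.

T ≈ 234 K

Steady state: internal power = radiated power, P = εσA T⁴.
Radiating area A = 6L² = 0.1555 m².
T⁴ = P/(εσA) = 10.5/(0.40·5.67×10⁻⁸·0.1555) = 2.977×10⁹ K⁴.
T = (2.977×10⁹)^(1/4).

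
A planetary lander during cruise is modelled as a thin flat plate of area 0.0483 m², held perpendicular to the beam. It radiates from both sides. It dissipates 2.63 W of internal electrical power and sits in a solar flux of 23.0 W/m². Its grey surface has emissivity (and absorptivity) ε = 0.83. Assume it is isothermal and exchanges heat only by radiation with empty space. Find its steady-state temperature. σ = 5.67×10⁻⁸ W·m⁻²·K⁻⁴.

T ≈ 167 K

At steady state, absorbed solar power + internal power = radiated power.
Absorbed: α·S·A_cross = 0.83·23.0·0.04830 = 0.9220 W (cross-section A).
Total input = 0.9220 + 2.63 = 3.552 W.
Radiated: εσ·A_surf·T⁴ with A_surf = 2A = 0.09660 m².
T⁴ = 3.552/(0.83·5.67×10⁻⁸·0.09660) = 7.813×10⁸ K⁴.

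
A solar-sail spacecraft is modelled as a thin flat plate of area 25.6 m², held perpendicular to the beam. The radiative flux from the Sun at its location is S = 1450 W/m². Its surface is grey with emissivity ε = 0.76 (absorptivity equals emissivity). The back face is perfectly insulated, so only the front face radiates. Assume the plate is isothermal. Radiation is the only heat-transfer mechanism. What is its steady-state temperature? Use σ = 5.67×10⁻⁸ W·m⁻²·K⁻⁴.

At equilibrium, absorbed power = emitted power.
Absorbing cross-section = A = 25.60 m²; emitting surface = A = 25.60 m² (ratio 1).
εS·A_cross = εσ·A_surf·T⁴  ⇒  T⁴ = S/(1σ)   (ε cancels).
T⁴ = 1450/(1·5.67×10⁻⁸) = 2.557×10¹⁰ K⁴.
T = (2.557×10¹⁰)^(1/4).

T ≈ 400 K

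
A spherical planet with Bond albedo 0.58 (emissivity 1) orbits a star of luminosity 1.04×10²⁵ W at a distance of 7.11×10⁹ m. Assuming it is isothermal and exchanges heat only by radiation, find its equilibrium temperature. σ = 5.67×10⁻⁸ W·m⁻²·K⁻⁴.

First find the stellar flux at distance d: S = L/(4πd²) = 1.04×10²⁵/(4π·(7.11×10⁹)²) = 16370 W/m².
For an isothermal sphere, absorbed (1−a)S·πr² = emitted σ·4πr²·T⁴, so T⁴ = (1−a)S/(4σ).
T⁴ = 0.420·16370/(4·5.67×10⁻⁸) = 3.032×10¹⁰ K⁴.

T ≈ 417 K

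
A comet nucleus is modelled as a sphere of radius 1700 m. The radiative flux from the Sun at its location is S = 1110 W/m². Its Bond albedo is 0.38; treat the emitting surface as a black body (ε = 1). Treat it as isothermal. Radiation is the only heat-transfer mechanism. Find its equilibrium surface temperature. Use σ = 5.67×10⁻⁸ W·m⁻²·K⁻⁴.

T ≈ 235 K

At equilibrium, absorbed power = emitted power.
Absorbing cross-section = πr² = 9.079×10⁶ m²; emitting surface = 4πr² = 3.632×10⁷ m² (ratio 4).
(1−a)S·A_cross = εσ·A_surf·T⁴  ⇒  T⁴ = (1−a)S/(4σ).
T⁴ = 0.620·1110/(4·5.67×10⁻⁸) = 3.034×10⁹ K⁴.
T = (3.034×10⁹)^(1/4).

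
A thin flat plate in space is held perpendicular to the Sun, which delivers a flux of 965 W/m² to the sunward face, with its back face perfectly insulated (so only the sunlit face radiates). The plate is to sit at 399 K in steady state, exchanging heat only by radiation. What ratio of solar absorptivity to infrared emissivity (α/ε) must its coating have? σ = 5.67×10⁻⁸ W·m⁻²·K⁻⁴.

α/ε ≈ 1.49

Balance: αS·A = εσ·1A·T⁴ ⇒ α/ε = σT⁴/S.
α/ε = 5.67×10⁻⁸·(399)⁴/965 = 5.67×10⁻⁸·2.534×10¹⁰/965.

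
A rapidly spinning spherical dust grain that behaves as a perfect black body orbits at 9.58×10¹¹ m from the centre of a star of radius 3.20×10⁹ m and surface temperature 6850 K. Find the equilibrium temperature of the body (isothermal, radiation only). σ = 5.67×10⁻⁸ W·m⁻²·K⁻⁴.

T ≈ 280 K

The star's surface emits σT_*⁴; at distance d the flux is S = σT_*⁴(R_*/d)².
S = 5.67×10⁻⁸·(6850)⁴·(3.20×10⁹/9.58×10¹¹)² = 1393 W/m².
For an isothermal sphere T⁴ = (1−a)S/(4σ) = 6.141×10⁹ K⁴.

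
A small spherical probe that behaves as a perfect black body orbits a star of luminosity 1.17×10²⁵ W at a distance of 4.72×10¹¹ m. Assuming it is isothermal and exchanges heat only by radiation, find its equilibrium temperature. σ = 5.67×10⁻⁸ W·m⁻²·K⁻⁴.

First find the stellar flux at distance d: S = L/(4πd²) = 1.17×10²⁵/(4π·(4.72×10¹¹)²) = 4.179 W/m².
For an isothermal sphere, absorbed (1−a)S·πr² = emitted σ·4πr²·T⁴, so T⁴ = (1−a)S/(4σ).
T⁴ = 1.00·4.179/(4·5.67×10⁻⁸) = 1.843×10⁷ K⁴.

T ≈ 65.5 K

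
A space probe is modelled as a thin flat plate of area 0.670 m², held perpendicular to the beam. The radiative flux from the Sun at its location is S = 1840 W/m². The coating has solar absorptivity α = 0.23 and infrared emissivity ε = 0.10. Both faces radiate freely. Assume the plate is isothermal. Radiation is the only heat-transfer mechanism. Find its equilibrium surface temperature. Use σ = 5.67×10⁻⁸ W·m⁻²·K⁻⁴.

T ≈ 440 K

At equilibrium, absorbed power = emitted power.
Absorbing cross-section = A = 0.6700 m²; emitting surface = 2A = 1.340 m² (ratio 2).
αS·A_cross = εσ·A_surf·T⁴  ⇒  T⁴ = αS/(ε·2σ).
T⁴ = 0.230·1840/(0.10·2·5.67×10⁻⁸) = 3.732×10¹⁰ K⁴.
T = (3.732×10¹⁰)^(1/4).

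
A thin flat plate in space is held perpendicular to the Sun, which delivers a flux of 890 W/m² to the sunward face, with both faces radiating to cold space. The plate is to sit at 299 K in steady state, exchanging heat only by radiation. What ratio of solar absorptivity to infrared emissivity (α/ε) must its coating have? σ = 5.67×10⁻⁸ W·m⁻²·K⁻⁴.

α/ε ≈ 1.02

Balance: αS·A = εσ·2A·T⁴ ⇒ α/ε = 2σT⁴/S.
α/ε = 2·5.67×10⁻⁸·(299)⁴/890 = 2·5.67×10⁻⁸·7.993×10⁹/890.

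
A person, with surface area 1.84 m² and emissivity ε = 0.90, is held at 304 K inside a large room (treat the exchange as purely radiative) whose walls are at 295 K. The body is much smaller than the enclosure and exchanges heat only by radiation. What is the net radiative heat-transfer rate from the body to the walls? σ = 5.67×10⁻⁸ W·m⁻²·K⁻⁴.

P_net ≈ 90.8 W

For a small grey body in a large enclosure: P_net = εσA(T_body⁴ − T_wall⁴).
A = 1.84 m²; T_body⁴ − T_wall⁴ = 8.541×10⁹ − 7.573×10⁹ = 9.674×10⁸ K⁴.
|P_net| = 0.90·5.67×10⁻⁸·1.840·9.674×10⁸.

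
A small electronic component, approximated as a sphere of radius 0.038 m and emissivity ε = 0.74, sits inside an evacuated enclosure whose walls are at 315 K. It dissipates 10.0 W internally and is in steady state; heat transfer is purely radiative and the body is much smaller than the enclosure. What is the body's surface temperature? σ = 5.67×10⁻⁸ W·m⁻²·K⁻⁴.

T ≈ 389 K

For a small grey body in a large enclosure, net radiated power = εσA(T⁴ − T_w⁴).
Steady state: P = εσA(T⁴ − T_w⁴) with A = 4πr² = 0.01815 m².
T⁴ = P/(εσA) + T_w⁴ = 10.0/(0.74·5.67×10⁻⁸·0.01815) + (315)⁴
    = 1.313×10¹⁰ + 9.846×10⁹ = 2.298×10¹⁰ K⁴.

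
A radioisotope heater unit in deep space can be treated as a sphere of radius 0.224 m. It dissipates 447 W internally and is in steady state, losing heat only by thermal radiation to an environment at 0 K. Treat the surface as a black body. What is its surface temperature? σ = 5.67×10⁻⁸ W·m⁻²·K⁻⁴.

Steady state: internal power = radiated power, P = εσA T⁴.
Radiating area A = 4πr² = 0.6305 m².
T⁴ = P/(εσA) = 447/(1.0·5.67×10⁻⁸·0.6305) = 1.250×10¹⁰ K⁴.
T = (1.250×10¹⁰)^(1/4).

T ≈ 334 K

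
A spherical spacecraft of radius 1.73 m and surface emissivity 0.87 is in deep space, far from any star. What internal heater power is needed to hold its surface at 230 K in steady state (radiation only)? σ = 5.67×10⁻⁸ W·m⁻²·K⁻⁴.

P = εσ·4πr²·T⁴.
4πr² = 37.61 m²; T⁴ = 2.798×10⁹ K⁴.
P = 0.87·5.67×10⁻⁸·37.61·2.798×10⁹.

P ≈ 5190 W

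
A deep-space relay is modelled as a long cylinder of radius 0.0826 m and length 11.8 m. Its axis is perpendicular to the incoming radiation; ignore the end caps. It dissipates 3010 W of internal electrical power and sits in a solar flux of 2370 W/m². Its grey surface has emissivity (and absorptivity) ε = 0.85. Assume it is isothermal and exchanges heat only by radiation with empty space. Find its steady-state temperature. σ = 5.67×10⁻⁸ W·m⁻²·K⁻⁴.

T ≈ 392 K

At steady state, absorbed solar power + internal power = radiated power.
Absorbed: α·S·A_cross = 0.85·2370·1.949 = 3927 W (cross-section 2rL).
Total input = 3927 + 3010 = 6937 W.
Radiated: εσ·A_surf·T⁴ with A_surf = 2πrL = 6.124 m².
T⁴ = 6937/(0.85·5.67×10⁻⁸·6.124) = 2.350×10¹⁰ K⁴.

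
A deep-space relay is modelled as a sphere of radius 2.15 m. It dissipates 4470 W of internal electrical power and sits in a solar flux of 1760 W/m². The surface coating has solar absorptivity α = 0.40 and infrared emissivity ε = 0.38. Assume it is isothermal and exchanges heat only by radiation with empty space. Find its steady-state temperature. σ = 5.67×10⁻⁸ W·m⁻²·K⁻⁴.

At steady state, absorbed solar power + internal power = radiated power.
Absorbed: α·S·A_cross = 0.40·1760·14.52 = 10220 W (cross-section πr²).
Total input = 10220 + 4470 = 14690 W.
Radiated: εσ·A_surf·T⁴ with A_surf = 4πr² = 58.09 m².
T⁴ = 14690/(0.38·5.67×10⁻⁸·58.09) = 1.174×10¹⁰ K⁴.

T ≈ 329 K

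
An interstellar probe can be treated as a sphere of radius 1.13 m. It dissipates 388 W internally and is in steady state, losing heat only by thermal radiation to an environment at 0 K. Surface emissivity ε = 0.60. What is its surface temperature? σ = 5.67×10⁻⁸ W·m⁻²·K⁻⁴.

Steady state: internal power = radiated power, P = εσA T⁴.
Radiating area A = 4πr² = 16.05 m².
T⁴ = P/(εσA) = 388/(0.60·5.67×10⁻⁸·16.05) = 7.108×10⁸ K⁴.
T = (7.108×10⁸)^(1/4).

T ≈ 163 K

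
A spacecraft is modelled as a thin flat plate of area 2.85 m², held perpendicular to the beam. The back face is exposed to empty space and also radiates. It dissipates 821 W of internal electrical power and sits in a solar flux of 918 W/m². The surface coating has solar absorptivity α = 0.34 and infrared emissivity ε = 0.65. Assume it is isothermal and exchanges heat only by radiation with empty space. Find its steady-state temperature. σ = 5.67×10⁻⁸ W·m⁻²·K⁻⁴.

At steady state, absorbed solar power + internal power = radiated power.
Absorbed: α·S·A_cross = 0.34·918·2.850 = 889.5 W (cross-section A).
Total input = 889.5 + 821 = 1711 W.
Radiated: εσ·A_surf·T⁴ with A_surf = 2A = 5.700 m².
T⁴ = 1711/(0.65·5.67×10⁻⁸·5.700) = 8.143×10⁹ K⁴.

T ≈ 300 K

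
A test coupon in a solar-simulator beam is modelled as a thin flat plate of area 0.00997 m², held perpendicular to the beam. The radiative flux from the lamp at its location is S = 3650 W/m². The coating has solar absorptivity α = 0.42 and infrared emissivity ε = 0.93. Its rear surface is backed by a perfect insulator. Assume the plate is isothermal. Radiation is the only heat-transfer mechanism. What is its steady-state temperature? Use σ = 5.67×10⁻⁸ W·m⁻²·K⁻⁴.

T ≈ 413 K

At equilibrium, absorbed power = emitted power.
Absorbing cross-section = A = 0.009970 m²; emitting surface = A = 0.009970 m² (ratio 1).
αS·A_cross = εσ·A_surf·T⁴  ⇒  T⁴ = αS/(ε·1σ).
T⁴ = 0.420·3650/(0.93·1·5.67×10⁻⁸) = 2.907×10¹⁰ K⁴.
T = (2.907×10¹⁰)^(1/4).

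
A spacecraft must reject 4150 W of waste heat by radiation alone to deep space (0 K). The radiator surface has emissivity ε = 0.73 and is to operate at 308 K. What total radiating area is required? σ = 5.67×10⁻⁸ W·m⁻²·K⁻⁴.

A ≈ 11.1 m²

P = εσA T⁴ ⇒ A = P/(εσT⁴).
T⁴ = 8.999×10⁹ K⁴.
A = 4150/(0.73 × 5.67×10⁻⁸ × 8.999×10⁹).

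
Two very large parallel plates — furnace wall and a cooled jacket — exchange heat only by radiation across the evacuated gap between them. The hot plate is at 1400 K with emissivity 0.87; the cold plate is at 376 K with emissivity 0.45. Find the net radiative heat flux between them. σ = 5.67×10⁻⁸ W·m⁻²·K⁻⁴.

q ≈ 91400 W/m²

For two infinite grey parallel plates, q = σ(T₁⁴ − T₂⁴)/(1/ε₁ + 1/ε₂ − 1).
T₁⁴ − T₂⁴ = 3.842×10¹² − 1.999×10¹⁰ = 3.822×10¹² K⁴.
1/ε₁ + 1/ε₂ − 1 = 1.149 + 2.222 − 1 = 2.372.
q = 5.67×10⁻⁸ × 3.822×10¹² / 2.372.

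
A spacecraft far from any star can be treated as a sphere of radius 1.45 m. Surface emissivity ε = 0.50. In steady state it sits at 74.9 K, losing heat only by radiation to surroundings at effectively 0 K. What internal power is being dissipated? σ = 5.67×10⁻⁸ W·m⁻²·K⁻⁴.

Steady state: P = εσA T⁴.
A = 4πr² = 26.42 m²; T⁴ = (74.9)⁴ = 3.147×10⁷ K⁴.
P = 0.50 × 5.67×10⁻⁸ × 26.42 × 3.147×10⁷.

P ≈ 23.6 W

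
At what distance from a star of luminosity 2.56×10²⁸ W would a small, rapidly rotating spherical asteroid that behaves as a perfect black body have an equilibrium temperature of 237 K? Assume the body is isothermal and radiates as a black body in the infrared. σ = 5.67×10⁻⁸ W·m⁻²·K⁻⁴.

For an isothermal black-emitting sphere, (1−a)S·πr² = σ·4πr²·T⁴ ⇒ S = 4σT⁴/(1−a).
S = 4·5.67×10⁻⁸·(237)⁴/1.00 = 715.5 W/m².
Flux falls as S = L/(4πd²), so d = √(L/(4πS)) = √(2.56×10²⁸/(4π·715.5)).

d ≈ 1.69×10¹² m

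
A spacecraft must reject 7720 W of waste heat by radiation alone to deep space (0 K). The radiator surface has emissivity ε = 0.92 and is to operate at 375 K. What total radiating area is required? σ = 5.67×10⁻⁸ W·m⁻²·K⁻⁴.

P = εσA T⁴ ⇒ A = P/(εσT⁴).
T⁴ = 1.978×10¹⁰ K⁴.
A = 7720/(0.92 × 5.67×10⁻⁸ × 1.978×10¹⁰).

A ≈ 7.48 m²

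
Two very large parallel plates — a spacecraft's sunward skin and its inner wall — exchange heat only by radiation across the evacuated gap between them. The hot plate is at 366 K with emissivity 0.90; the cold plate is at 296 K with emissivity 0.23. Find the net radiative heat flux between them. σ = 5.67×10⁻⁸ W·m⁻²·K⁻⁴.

For two infinite grey parallel plates, q = σ(T₁⁴ − T₂⁴)/(1/ε₁ + 1/ε₂ − 1).
T₁⁴ − T₂⁴ = 1.794×10¹⁰ − 7.677×10⁹ = 1.027×10¹⁰ K⁴.
1/ε₁ + 1/ε₂ − 1 = 1.111 + 4.348 − 1 = 4.459.
q = 5.67×10⁻⁸ × 1.027×10¹⁰ / 4.459.

q ≈ 131 W/m²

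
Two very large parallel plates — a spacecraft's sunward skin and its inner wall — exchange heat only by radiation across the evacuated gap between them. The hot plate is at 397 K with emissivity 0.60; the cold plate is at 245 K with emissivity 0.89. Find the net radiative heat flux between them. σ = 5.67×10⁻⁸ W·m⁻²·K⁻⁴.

For two infinite grey parallel plates, q = σ(T₁⁴ − T₂⁴)/(1/ε₁ + 1/ε₂ − 1).
T₁⁴ − T₂⁴ = 2.484×10¹⁰ − 3.603×10⁹ = 2.124×10¹⁰ K⁴.
1/ε₁ + 1/ε₂ − 1 = 1.667 + 1.124 − 1 = 1.790.
q = 5.67×10⁻⁸ × 2.124×10¹⁰ / 1.790.

q ≈ 673 W/m²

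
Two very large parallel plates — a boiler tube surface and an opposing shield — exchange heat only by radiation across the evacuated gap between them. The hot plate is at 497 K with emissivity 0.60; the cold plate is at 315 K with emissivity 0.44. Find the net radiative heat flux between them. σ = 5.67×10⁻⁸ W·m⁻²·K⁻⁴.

q ≈ 987 W/m²

For two infinite grey parallel plates, q = σ(T₁⁴ − T₂⁴)/(1/ε₁ + 1/ε₂ − 1).
T₁⁴ − T₂⁴ = 6.101×10¹⁰ − 9.846×10⁹ = 5.117×10¹⁰ K⁴.
1/ε₁ + 1/ε₂ − 1 = 1.667 + 2.273 − 1 = 2.939.
q = 5.67×10⁻⁸ × 5.117×10¹⁰ / 2.939.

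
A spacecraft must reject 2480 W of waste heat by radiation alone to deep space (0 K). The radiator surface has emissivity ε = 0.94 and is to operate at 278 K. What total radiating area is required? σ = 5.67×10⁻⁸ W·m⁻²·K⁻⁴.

P = εσA T⁴ ⇒ A = P/(εσT⁴).
T⁴ = 5.973×10⁹ K⁴.
A = 2480/(0.94 × 5.67×10⁻⁸ × 5.973×10⁹).

A ≈ 7.79 m²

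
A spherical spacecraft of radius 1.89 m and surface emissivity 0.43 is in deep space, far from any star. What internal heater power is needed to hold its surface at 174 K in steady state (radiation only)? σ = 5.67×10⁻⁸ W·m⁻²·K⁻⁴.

P = εσ·4πr²·T⁴.
4πr² = 44.89 m²; T⁴ = 9.166×10⁸ K⁴.
P = 0.43·5.67×10⁻⁸·44.89·9.166×10⁸.

P ≈ 1000 W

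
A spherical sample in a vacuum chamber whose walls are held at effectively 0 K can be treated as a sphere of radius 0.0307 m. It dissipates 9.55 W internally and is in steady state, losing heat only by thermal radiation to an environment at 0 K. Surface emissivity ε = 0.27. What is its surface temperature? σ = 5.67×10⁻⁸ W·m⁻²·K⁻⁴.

Steady state: internal power = radiated power, P = εσA T⁴.
Radiating area A = 4πr² = 0.01184 m².
T⁴ = P/(εσA) = 9.55/(0.27·5.67×10⁻⁸·0.01184) = 5.267×10¹⁰ K⁴.
T = (5.267×10¹⁰)^(1/4).

T ≈ 479 K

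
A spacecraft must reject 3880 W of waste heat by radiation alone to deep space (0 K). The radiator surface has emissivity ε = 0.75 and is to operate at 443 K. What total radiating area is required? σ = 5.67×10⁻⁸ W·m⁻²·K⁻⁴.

P = εσA T⁴ ⇒ A = P/(εσT⁴).
T⁴ = 3.851×10¹⁰ K⁴.
A = 3880/(0.75 × 5.67×10⁻⁸ × 3.851×10¹⁰).

A ≈ 2.37 m²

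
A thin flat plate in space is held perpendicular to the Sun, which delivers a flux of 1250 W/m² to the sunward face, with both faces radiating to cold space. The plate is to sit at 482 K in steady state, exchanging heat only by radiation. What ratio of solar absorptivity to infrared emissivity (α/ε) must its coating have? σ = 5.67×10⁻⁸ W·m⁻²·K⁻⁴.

Balance: αS·A = εσ·2A·T⁴ ⇒ α/ε = 2σT⁴/S.
α/ε = 2·5.67×10⁻⁸·(482)⁴/1250 = 2·5.67×10⁻⁸·5.397×10¹⁰/1250.

α/ε ≈ 4.90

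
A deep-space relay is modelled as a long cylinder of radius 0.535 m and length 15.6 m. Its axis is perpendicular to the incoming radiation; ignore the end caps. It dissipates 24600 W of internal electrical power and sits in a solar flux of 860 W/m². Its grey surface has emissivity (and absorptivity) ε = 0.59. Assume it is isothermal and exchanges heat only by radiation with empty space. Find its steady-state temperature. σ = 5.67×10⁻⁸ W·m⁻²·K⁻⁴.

At steady state, absorbed solar power + internal power = radiated power.
Absorbed: α·S·A_cross = 0.59·860·16.69 = 8470 W (cross-section 2rL).
Total input = 8470 + 24600 = 33070 W.
Radiated: εσ·A_surf·T⁴ with A_surf = 2πrL = 52.44 m².
T⁴ = 33070/(0.59·5.67×10⁻⁸·52.44) = 1.885×10¹⁰ K⁴.

T ≈ 371 K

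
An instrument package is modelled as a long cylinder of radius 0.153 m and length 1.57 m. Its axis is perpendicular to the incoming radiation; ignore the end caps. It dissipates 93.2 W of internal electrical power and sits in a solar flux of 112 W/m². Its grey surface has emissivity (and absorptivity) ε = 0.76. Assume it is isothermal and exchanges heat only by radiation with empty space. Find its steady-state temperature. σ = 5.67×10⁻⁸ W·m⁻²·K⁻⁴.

T ≈ 213 K

At steady state, absorbed solar power + internal power = radiated power.
Absorbed: α·S·A_cross = 0.76·112·0.4804 = 40.89 W (cross-section 2rL).
Total input = 40.89 + 93.2 = 134.1 W.
Radiated: εσ·A_surf·T⁴ with A_surf = 2πrL = 1.509 m².
T⁴ = 134.1/(0.76·5.67×10⁻⁸·1.509) = 2.062×10⁹ K⁴.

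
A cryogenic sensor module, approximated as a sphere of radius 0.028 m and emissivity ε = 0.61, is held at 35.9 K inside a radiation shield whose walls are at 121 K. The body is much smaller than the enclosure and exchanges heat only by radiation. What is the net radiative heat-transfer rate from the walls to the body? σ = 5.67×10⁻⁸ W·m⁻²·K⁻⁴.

For a small grey body in a large enclosure: P_net = εσA(T_body⁴ − T_wall⁴).
A = 4πr² = 0.009852 m²; T_body⁴ − T_wall⁴ = 1.661×10⁶ − 2.144×10⁸ = -2.127×10⁸ K⁴.
|P_net| = 0.61·5.67×10⁻⁸·0.009852·2.127×10⁸.

P_net ≈ 0.0725 W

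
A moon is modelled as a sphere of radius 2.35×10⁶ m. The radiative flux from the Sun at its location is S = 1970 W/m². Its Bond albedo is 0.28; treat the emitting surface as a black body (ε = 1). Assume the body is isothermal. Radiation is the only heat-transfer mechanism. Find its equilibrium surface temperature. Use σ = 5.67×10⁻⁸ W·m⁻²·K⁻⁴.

At equilibrium, absorbed power = emitted power.
Absorbing cross-section = πr² = 1.735×10¹³ m²; emitting surface = 4πr² = 6.940×10¹³ m² (ratio 4).
(1−a)S·A_cross = εσ·A_surf·T⁴  ⇒  T⁴ = (1−a)S/(4σ).
T⁴ = 0.720·1970/(4·5.67×10⁻⁸) = 6.254×10⁹ K⁴.
T = (6.254×10⁹)^(1/4).

T ≈ 281 K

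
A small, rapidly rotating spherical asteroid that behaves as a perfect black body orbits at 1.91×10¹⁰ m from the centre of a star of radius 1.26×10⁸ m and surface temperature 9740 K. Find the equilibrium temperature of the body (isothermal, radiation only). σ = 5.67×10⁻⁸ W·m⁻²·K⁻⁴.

T ≈ 559 K

The star's surface emits σT_*⁴; at distance d the flux is S = σT_*⁴(R_*/d)².
S = 5.67×10⁻⁸·(9740)⁴·(1.26×10⁸/1.91×10¹⁰)² = 22210 W/m².
For an isothermal sphere T⁴ = (1−a)S/(4σ) = 9.792×10¹⁰ K⁴.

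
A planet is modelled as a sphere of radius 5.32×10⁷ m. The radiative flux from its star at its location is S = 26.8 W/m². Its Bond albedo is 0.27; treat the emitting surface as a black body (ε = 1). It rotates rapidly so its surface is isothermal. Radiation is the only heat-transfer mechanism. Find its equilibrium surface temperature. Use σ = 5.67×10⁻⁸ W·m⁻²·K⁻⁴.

At equilibrium, absorbed power = emitted power.
Absorbing cross-section = πr² = 8.891×10¹⁵ m²; emitting surface = 4πr² = 3.557×10¹⁶ m² (ratio 4).
(1−a)S·A_cross = εσ·A_surf·T⁴  ⇒  T⁴ = (1−a)S/(4σ).
T⁴ = 0.730·26.8/(4·5.67×10⁻⁸) = 8.626×10⁷ K⁴.
T = (8.626×10⁷)^(1/4).

T ≈ 96.4 K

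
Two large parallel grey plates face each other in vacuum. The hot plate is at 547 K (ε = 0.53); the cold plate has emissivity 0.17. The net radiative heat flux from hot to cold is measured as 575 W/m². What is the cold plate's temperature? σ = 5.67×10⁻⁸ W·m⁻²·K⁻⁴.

q = σ(T₁⁴ − T₂⁴)/(1/ε₁ + 1/ε₂ − 1); denominator = 6.769.
T₂⁴ = T₁⁴ − q·(1/ε₁+1/ε₂−1)/σ = 8.953×10¹⁰ − 575·6.769/5.67×10⁻⁸
    = 2.088×10¹⁰ K⁴.

T₂ ≈ 380 K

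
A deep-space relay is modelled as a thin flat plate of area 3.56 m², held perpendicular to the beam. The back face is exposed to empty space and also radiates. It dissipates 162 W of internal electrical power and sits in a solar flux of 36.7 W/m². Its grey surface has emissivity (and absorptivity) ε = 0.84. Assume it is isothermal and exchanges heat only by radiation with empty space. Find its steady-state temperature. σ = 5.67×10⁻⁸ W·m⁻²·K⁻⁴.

At steady state, absorbed solar power + internal power = radiated power.
Absorbed: α·S·A_cross = 0.84·36.7·3.560 = 109.7 W (cross-section A).
Total input = 109.7 + 162 = 271.7 W.
Radiated: εσ·A_surf·T⁴ with A_surf = 2A = 7.120 m².
T⁴ = 271.7/(0.84·5.67×10⁻⁸·7.120) = 8.014×10⁸ K⁴.

T ≈ 168 K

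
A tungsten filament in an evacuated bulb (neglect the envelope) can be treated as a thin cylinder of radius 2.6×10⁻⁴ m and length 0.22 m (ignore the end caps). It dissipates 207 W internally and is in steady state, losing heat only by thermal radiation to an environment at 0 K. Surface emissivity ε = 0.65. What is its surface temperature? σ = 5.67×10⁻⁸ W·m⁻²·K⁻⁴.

T ≈ 1990 K

Steady state: internal power = radiated power, P = εσA T⁴.
Radiating area A = 2πrL = 3.594×10⁻⁴ m².
T⁴ = P/(εσA) = 207/(0.65·5.67×10⁻⁸·3.594×10⁻⁴) = 1.563×10¹³ K⁴.
T = (1.563×10¹³)^(1/4).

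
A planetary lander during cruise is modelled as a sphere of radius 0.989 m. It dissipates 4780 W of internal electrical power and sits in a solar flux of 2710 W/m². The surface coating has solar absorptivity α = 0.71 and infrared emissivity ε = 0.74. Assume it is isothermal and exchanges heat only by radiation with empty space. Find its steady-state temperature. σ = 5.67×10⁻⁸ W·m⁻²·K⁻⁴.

At steady state, absorbed solar power + internal power = radiated power.
Absorbed: α·S·A_cross = 0.71·2710·3.073 = 5912 W (cross-section πr²).
Total input = 5912 + 4780 = 10690 W.
Radiated: εσ·A_surf·T⁴ with A_surf = 4πr² = 12.29 m².
T⁴ = 10690/(0.74·5.67×10⁻⁸·12.29) = 2.073×10¹⁰ K⁴.

T ≈ 379 K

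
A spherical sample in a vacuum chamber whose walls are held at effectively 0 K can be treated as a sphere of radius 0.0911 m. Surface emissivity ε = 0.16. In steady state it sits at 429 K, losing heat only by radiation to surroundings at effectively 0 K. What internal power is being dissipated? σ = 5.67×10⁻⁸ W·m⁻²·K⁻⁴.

Steady state: P = εσA T⁴.
A = 4πr² = 0.1043 m²; T⁴ = (429)⁴ = 3.387×10¹⁰ K⁴.
P = 0.16 × 5.67×10⁻⁸ × 0.1043 × 3.387×10¹⁰.

P ≈ 32.0 W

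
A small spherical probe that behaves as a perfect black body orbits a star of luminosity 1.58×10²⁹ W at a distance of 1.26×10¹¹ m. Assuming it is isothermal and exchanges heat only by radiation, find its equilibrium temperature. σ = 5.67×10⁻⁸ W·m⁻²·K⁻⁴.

T ≈ 1370 K

First find the stellar flux at distance d: S = L/(4πd²) = 1.58×10²⁹/(4π·(1.26×10¹¹)²) = 7.920×10⁵ W/m².
For an isothermal sphere, absorbed (1−a)S·πr² = emitted σ·4πr²·T⁴, so T⁴ = (1−a)S/(4σ).
T⁴ = 1.00·7.920×10⁵/(4·5.67×10⁻⁸) = 3.492×10¹² K⁴.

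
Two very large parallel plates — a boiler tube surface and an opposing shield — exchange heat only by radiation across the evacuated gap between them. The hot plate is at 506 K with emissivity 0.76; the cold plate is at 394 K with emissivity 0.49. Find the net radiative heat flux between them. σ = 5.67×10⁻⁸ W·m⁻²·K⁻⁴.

For two infinite grey parallel plates, q = σ(T₁⁴ − T₂⁴)/(1/ε₁ + 1/ε₂ − 1).
T₁⁴ − T₂⁴ = 6.555×10¹⁰ − 2.410×10¹⁰ = 4.146×10¹⁰ K⁴.
1/ε₁ + 1/ε₂ − 1 = 1.316 + 2.041 − 1 = 2.357.
q = 5.67×10⁻⁸ × 4.146×10¹⁰ / 2.357.

q ≈ 997 W/m²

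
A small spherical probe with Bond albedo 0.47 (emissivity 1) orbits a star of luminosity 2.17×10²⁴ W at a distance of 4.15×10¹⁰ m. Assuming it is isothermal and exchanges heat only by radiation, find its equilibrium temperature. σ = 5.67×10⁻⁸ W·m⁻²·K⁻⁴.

T ≈ 124 K

First find the stellar flux at distance d: S = L/(4πd²) = 2.17×10²⁴/(4π·(4.15×10¹⁰)²) = 100.3 W/m².
For an isothermal sphere, absorbed (1−a)S·πr² = emitted σ·4πr²·T⁴, so T⁴ = (1−a)S/(4σ).
T⁴ = 0.530·100.3/(4·5.67×10⁻⁸) = 2.343×10⁸ K⁴.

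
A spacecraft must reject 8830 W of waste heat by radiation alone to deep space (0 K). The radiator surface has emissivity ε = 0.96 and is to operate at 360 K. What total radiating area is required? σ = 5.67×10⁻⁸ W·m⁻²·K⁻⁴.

A ≈ 9.66 m²

P = εσA T⁴ ⇒ A = P/(εσT⁴).
T⁴ = 1.680×10¹⁰ K⁴.
A = 8830/(0.96 × 5.67×10⁻⁸ × 1.680×10¹⁰).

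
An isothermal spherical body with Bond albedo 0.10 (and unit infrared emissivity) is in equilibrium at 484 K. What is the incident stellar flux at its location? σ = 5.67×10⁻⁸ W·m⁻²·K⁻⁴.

S ≈ 13800 W/m²

(1−a)S·πr² = σ·4πr²·T⁴ ⇒ S = 4σT⁴/(1−a).
S = 4·5.67×10⁻⁸·5.488×10¹⁰/0.900.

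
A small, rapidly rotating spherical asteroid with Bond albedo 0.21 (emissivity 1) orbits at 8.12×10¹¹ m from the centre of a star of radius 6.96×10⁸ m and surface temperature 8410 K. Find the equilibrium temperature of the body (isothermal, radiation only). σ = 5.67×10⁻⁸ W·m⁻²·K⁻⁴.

T ≈ 164 K

The star's surface emits σT_*⁴; at distance d the flux is S = σT_*⁴(R_*/d)².
S = 5.67×10⁻⁸·(8410)⁴·(6.96×10⁸/8.12×10¹¹)² = 208.4 W/m².
For an isothermal sphere T⁴ = (1−a)S/(4σ) = 7.259×10⁸ K⁴.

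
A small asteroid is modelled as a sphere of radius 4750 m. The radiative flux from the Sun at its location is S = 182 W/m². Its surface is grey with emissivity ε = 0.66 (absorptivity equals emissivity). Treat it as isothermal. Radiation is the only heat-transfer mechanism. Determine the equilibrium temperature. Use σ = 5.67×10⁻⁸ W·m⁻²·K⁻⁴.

At equilibrium, absorbed power = emitted power.
Absorbing cross-section = πr² = 7.088×10⁷ m²; emitting surface = 4πr² = 2.835×10⁸ m² (ratio 4).
εS·A_cross = εσ·A_surf·T⁴  ⇒  T⁴ = S/(4σ)   (ε cancels).
T⁴ = 182/(4·5.67×10⁻⁸) = 8.025×10⁸ K⁴.
T = (8.025×10⁸)^(1/4).

T ≈ 168 K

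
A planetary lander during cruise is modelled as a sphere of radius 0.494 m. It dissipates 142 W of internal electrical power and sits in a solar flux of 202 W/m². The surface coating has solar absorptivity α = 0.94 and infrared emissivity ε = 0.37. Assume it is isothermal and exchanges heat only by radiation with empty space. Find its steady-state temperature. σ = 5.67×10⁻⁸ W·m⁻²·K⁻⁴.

T ≈ 259 K

At steady state, absorbed solar power + internal power = radiated power.
Absorbed: α·S·A_cross = 0.94·202·0.7667 = 145.6 W (cross-section πr²).
Total input = 145.6 + 142 = 287.6 W.
Radiated: εσ·A_surf·T⁴ with A_surf = 4πr² = 3.067 m².
T⁴ = 287.6/(0.37·5.67×10⁻⁸·3.067) = 4.470×10⁹ K⁴.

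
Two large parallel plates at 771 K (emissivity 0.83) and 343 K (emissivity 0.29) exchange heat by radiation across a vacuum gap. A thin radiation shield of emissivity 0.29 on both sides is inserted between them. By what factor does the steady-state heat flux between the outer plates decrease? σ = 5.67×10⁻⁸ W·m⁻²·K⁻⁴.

factor ≈ 2.61

Without shield: q₀ = σΔ(T⁴)/(1/ε₁+1/ε₂−1) with denominator 3.653.
With shield the two gaps are in series; the resistances add: (1/ε₁+1/ε_s−1)+(1/ε_s+1/ε₂−1) = 3.653+5.897 = 9.550.
Heat-flux ratio q₀/q = 9.550/3.653.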